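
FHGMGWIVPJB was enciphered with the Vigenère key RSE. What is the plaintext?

OPCVOSRDLSJ

Repeat the key across the ciphertext: RSERSERSERS
F(5)−R(17): -12≡14 → O
H(7)−S(18): -11≡15 → P
G(6)−E(4): 2 → C
M(12)−R(17): -5≡21 → V
G(6)−S(18): -12≡14 → O
W(22)−E(4): 18 → S
I(8)−R(17): -9≡17 → R
V(21)−S(18): 3 → D
P(15)−E(4): 11 → L
J(9)−R(17): -8≡18 → S
B(1)−S(18): -17≡9 → J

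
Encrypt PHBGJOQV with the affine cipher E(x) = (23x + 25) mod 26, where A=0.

P(15): 23·15+25=370≡6 → G
H(7): 23·7+25=186≡4 → E
B(1): 23·1+25=48≡22 → W
G(6): 23·6+25=163≡7 → H
J(9): 23·9+25=232≡24 → Y
O(14): 23·14+25=347≡9 → J
Q(16): 23·16+25=393≡3 → D
V(21): 23·21+25=508≡14 → O

GEWHYJDO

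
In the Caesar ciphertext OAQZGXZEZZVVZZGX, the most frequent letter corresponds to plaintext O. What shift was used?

The most frequent ciphertext letter is Z (appears 6 times).
Z is position 25; O is position 14.
Shift = 11.

11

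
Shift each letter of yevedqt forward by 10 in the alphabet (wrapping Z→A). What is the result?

y(24): 24+10=34≡8 → i
e(4): 4+10=14 → o
v(21): 21+10=31≡5 → f
e(4): 4+10=14 → o
d(3): 3+10=13 → n
q(16): 16+10=26≡0 → a
t(19): 19+10=29≡3 → d

iofonad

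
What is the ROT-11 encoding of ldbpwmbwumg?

womahxmhfxr

l(11): 11+11=22 → w
d(3): 3+11=14 → o
b(1): 1+11=12 → m
p(15): 15+11=26≡0 → a
w(22): 22+11=33≡7 → h
m(12): 12+11=23 → x
b(1): 1+11=12 → m
w(22): 22+11=33≡7 → h
u(20): 20+11=31≡5 → f
m(12): 12+11=23 → x
g(6): 6+11=17 → r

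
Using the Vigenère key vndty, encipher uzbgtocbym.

pmezrjperk

Repeat the key across the message: vndtyvndty
u(20)+v(21): 41≡15 → p
z(25)+n(13): 38≡12 → m
b(1)+d(3): 4 → e
g(6)+t(19): 25 → z
t(19)+y(24): 43≡17 → r
o(14)+v(21): 35≡9 → j
c(2)+n(13): 15 → p
b(1)+d(3): 4 → e
y(24)+t(19): 43≡17 → r
m(12)+y(24): 36≡10 → k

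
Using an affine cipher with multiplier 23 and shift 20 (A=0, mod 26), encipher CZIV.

OXWJ

C(2): 23·2+20=66≡14 → O
Z(25): 23·25+20=595≡23 → X
I(8): 23·8+20=204≡22 → W
V(21): 23·21+20=503≡9 → J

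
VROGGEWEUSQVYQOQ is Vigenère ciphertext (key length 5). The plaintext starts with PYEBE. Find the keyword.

GTKFC

Subtract each crib letter from the matching ciphertext letter (mod 26):
V(21)−P(15)=6 → G
R(17)−Y(24)=-7≡19 → T
O(14)−E(4)=10 → K
G(6)−B(1)=5 → F
G(6)−E(4)=2 → C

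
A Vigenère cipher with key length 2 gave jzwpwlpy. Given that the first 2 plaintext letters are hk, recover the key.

Subtract each crib letter from the matching ciphertext letter (mod 26):
j(9)−h(7)=2 → c
z(25)−k(10)=15 → p

cp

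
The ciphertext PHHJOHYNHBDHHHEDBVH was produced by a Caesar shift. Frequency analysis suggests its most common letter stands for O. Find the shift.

19

The most frequent ciphertext letter is H (appears 8 times).
H is position 7; O is position 14.
Shift = -7≡19.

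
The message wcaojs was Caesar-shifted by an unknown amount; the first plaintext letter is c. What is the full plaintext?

cigupy

From the crib: w(22)−c(2)=20, so the shift is 20.
Subtract 20 from each ciphertext letter:
w(22): 22−20=2 → c
c(2): 2−20=-18≡8 → i
a(0): 0−20=-20≡6 → g
o(14): 14−20=-6≡20 → u
j(9): 9−20=-11≡15 → p
s(18): 18−20=-2≡24 → y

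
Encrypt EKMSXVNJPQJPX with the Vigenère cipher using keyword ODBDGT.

Repeat the key across the message: ODBDGTODBDGTO
E(4)+O(14): 18 → S
K(10)+D(3): 13 → N
M(12)+B(1): 13 → N
S(18)+D(3): 21 → V
X(23)+G(6): 29≡3 → D
V(21)+T(19): 40≡14 → O
N(13)+O(14): 27≡1 → B
J(9)+D(3): 12 → M
P(15)+B(1): 16 → Q
Q(16)+D(3): 19 → T
J(9)+G(6): 15 → P
P(15)+T(19): 34≡8 → I
X(23)+O(14): 37≡11 → L

SNNVDOBMQTPIL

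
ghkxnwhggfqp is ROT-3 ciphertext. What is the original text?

g(6): 6−3=3 → d
h(7): 7−3=4 → e
k(10): 10−3=7 → h
x(23): 23−3=20 → u
n(13): 13−3=10 → k
w(22): 22−3=19 → t
h(7): 7−3=4 → e
g(6): 6−3=3 → d
g(6): 6−3=3 → d
f(5): 5−3=2 → c
q(16): 16−3=13 → n
p(15): 15−3=12 → m

dehukteddcnm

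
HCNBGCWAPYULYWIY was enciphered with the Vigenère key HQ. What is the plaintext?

AMGLZMPKIINVRGBI

Repeat the key across the ciphertext: HQHQHQHQHQHQHQHQ
H(7)−H(7): 0 → A
C(2)−Q(16): -14≡12 → M
N(13)−H(7): 6 → G
B(1)−Q(16): -15≡11 → L
G(6)−H(7): -1≡25 → Z
C(2)−Q(16): -14≡12 → M
W(22)−H(7): 15 → P
A(0)−Q(16): -16≡10 → K
P(15)−H(7): 8 → I
Y(24)−Q(16): 8 → I
U(20)−H(7): 13 → N
L(11)−Q(16): -5≡21 → V
Y(24)−H(7): 17 → R
W(22)−Q(16): 6 → G
I(8)−H(7): 1 → B
Y(24)−Q(16): 8 → I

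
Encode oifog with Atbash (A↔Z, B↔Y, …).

o(14) → l(11)
i(8) → r(17)
f(5) → u(20)
o(14) → l(11)
g(6) → t(19)

lrult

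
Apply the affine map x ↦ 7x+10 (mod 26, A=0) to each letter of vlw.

v(21): 7·21+10=157≡1 → b
l(11): 7·11+10=87≡9 → j
w(22): 7·22+10=164≡8 → i

bji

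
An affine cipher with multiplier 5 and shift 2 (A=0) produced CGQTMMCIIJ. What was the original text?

The inverse of 5 mod 26 is 21, since 5·21=105≡1. Apply D(y)=21·(y−2) mod 26:
C(2): 21·(2−2)=0 → A
G(6): 21·(6−2)=84≡6 → G
Q(16): 21·(16−2)=294≡8 → I
T(19): 21·(19−2)=357≡19 → T
M(12): 21·(12−2)=210≡2 → C
M(12): 21·(12−2)=210≡2 → C
C(2): 21·(2−2)=0 → A
I(8): 21·(8−2)=126≡22 → W
I(8): 21·(8−2)=126≡22 → W
J(9): 21·(9−2)=147≡17 → R

AGITCCAWWR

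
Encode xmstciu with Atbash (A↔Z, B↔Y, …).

x(23) → c(2)
m(12) → n(13)
s(18) → h(7)
t(19) → g(6)
c(2) → x(23)
i(8) → r(17)
u(20) → f(5)

cnhgxrf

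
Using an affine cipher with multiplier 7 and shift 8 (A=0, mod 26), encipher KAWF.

K(10): 7·10+8=78≡0 → A
A(0): 7·0+8=8 → I
W(22): 7·22+8=162≡6 → G
F(5): 7·5+8=43≡17 → R

AIGR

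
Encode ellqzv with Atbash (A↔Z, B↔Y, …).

voojae

e(4) → v(21)
l(11) → o(14)
l(11) → o(14)
q(16) → j(9)
z(25) → a(0)
v(21) → e(4)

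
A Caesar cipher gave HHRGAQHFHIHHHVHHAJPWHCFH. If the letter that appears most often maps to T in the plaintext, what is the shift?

14

The most frequent ciphertext letter is H (appears 11 times).
H is position 7; T is position 19.
Shift = -12≡14.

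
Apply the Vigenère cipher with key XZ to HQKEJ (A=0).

Repeat the key across the message: XZXZX
H(7)+X(23): 30≡4 → E
Q(16)+Z(25): 41≡15 → P
K(10)+X(23): 33≡7 → H
E(4)+Z(25): 29≡3 → D
J(9)+X(23): 32≡6 → G

EPHDG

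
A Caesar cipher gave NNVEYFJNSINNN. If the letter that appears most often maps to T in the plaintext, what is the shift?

20

The most frequent ciphertext letter is N (appears 6 times).
N is position 13; T is position 19.
Shift = -6≡20.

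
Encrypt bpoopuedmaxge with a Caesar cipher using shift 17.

b(1): 1+17=18 → s
p(15): 15+17=32≡6 → g
o(14): 14+17=31≡5 → f
o(14): 14+17=31≡5 → f
p(15): 15+17=32≡6 → g
u(20): 20+17=37≡11 → l
e(4): 4+17=21 → v
d(3): 3+17=20 → u
m(12): 12+17=29≡3 → d
a(0): 0+17=17 → r
x(23): 23+17=40≡14 → o
g(6): 6+17=23 → x
e(4): 4+17=21 → v

sgffglvudroxv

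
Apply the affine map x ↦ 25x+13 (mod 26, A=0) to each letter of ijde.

fekj

i(8): 25·8+13=213≡5 → f
j(9): 25·9+13=238≡4 → e
d(3): 25·3+13=88≡10 → k
e(4): 25·4+13=113≡9 → j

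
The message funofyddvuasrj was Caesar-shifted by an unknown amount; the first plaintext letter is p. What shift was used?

16

From the crib: f(5)−p(15)=-10≡16, so the shift is 16.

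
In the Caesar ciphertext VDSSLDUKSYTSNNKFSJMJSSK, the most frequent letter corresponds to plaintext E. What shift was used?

14

The most frequent ciphertext letter is S (appears 7 times).
S is position 18; E is position 4.
Shift = 14.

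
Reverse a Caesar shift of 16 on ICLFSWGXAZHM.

SMVPCGQHKJRW

I(8): 8−16=-8≡18 → S
C(2): 2−16=-14≡12 → M
L(11): 11−16=-5≡21 → V
F(5): 5−16=-11≡15 → P
S(18): 18−16=2 → C
W(22): 22−16=6 → G
G(6): 6−16=-10≡16 → Q
X(23): 23−16=7 → H
A(0): 0−16=-16≡10 → K
Z(25): 25−16=9 → J
H(7): 7−16=-9≡17 → R
M(12): 12−16=-4≡22 → W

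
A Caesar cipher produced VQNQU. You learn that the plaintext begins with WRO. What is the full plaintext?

WRORV

From the crib: V(21)−W(22)=-1≡25, so the shift is 25.
Subtract 25 from each ciphertext letter:
V(21): 21−25=-4≡22 → W
Q(16): 16−25=-9≡17 → R
N(13): 13−25=-12≡14 → O
Q(16): 16−25=-9≡17 → R
U(20): 20−25=-5≡21 → V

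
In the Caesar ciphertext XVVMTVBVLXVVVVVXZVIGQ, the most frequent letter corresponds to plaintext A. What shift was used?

21

The most frequent ciphertext letter is V (appears 10 times).
V is position 21; A is position 0.
Shift = 21.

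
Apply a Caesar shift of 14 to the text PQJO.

DEXC

P(15): 15+14=29≡3 → D
Q(16): 16+14=30≡4 → E
J(9): 9+14=23 → X
O(14): 14+14=28≡2 → C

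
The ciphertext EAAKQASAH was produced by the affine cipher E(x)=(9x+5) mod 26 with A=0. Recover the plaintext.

The inverse of 9 mod 26 is 3, since 9·3=27≡1. Apply D(y)=3·(y−5) mod 26:
E(4): 3·(4−5)=-3≡23 → X
A(0): 3·(0−5)=-15≡11 → L
A(0): 3·(0−5)=-15≡11 → L
K(10): 3·(10−5)=15 → P
Q(16): 3·(16−5)=33≡7 → H
A(0): 3·(0−5)=-15≡11 → L
S(18): 3·(18−5)=39≡13 → N
A(0): 3·(0−5)=-15≡11 → L
H(7): 3·(7−5)=6 → G

XLLPHLNLG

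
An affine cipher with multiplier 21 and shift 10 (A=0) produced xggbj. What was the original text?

The inverse of 21 mod 26 is 5, since 21·5=105≡1. Apply D(y)=5·(y−10) mod 26:
x(23): 5·(23−10)=65≡13 → n
g(6): 5·(6−10)=-20≡6 → g
g(6): 5·(6−10)=-20≡6 → g
b(1): 5·(1−10)=-45≡7 → h
j(9): 5·(9−10)=-5≡21 → v

ngghv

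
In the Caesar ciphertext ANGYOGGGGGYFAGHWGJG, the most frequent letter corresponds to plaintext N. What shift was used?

19

The most frequent ciphertext letter is G (appears 9 times).
G is position 6; N is position 13.
Shift = -7≡19.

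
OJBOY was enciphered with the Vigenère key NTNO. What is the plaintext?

BQOAL

Repeat the key across the ciphertext: NTNON
O(14)−N(13): 1 → B
J(9)−T(19): -10≡16 → Q
B(1)−N(13): -12≡14 → O
O(14)−O(14): 0 → A
Y(24)−N(13): 11 → L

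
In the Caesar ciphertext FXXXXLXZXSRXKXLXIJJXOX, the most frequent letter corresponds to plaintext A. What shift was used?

The most frequent ciphertext letter is X (appears 11 times).
X is position 23; A is position 0.
Shift = 23.

23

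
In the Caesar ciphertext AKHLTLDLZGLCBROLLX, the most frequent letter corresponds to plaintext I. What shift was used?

3

The most frequent ciphertext letter is L (appears 6 times).
L is position 11; I is position 8.
Shift = 3.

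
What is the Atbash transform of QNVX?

JMEC

Q(16) → J(9)
N(13) → M(12)
V(21) → E(4)
X(23) → C(2)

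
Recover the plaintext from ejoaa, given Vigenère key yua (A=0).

gpocg

Repeat the key across the ciphertext: yuayu
e(4)−y(24): -20≡6 → g
j(9)−u(20): -11≡15 → p
o(14)−a(0): 14 → o
a(0)−y(24): -24≡2 → c
a(0)−u(20): -20≡6 → g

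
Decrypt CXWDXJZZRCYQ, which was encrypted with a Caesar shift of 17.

C(2): 2−17=-15≡11 → L
X(23): 23−17=6 → G
W(22): 22−17=5 → F
D(3): 3−17=-14≡12 → M
X(23): 23−17=6 → G
J(9): 9−17=-8≡18 → S
Z(25): 25−17=8 → I
Z(25): 25−17=8 → I
R(17): 17−17=0 → A
C(2): 2−17=-15≡11 → L
Y(24): 24−17=7 → H
Q(16): 16−17=-1≡25 → Z

LGFMGSIIALHZ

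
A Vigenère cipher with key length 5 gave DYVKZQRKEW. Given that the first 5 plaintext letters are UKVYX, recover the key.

Subtract each crib letter from the matching ciphertext letter (mod 26):
D(3)−U(20)=-17≡9 → J
Y(24)−K(10)=14 → O
V(21)−V(21)=0 → A
K(10)−Y(24)=-14≡12 → M
Z(25)−X(23)=2 → C

JOAMC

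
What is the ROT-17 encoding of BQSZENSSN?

SHJQVEJJE

B(1): 1+17=18 → S
Q(16): 16+17=33≡7 → H
S(18): 18+17=35≡9 → J
Z(25): 25+17=42≡16 → Q
E(4): 4+17=21 → V
N(13): 13+17=30≡4 → E
S(18): 18+17=35≡9 → J
S(18): 18+17=35≡9 → J
N(13): 13+17=30≡4 → E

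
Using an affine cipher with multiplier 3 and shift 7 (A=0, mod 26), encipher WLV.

VOS

W(22): 3·22+7=73≡21 → V
L(11): 3·11+7=40≡14 → O
V(21): 3·21+7=70≡18 → S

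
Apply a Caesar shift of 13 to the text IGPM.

I(8): 8+13=21 → V
G(6): 6+13=19 → T
P(15): 15+13=28≡2 → C
M(12): 12+13=25 → Z

VTCZ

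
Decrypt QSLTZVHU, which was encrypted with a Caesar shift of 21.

Q(16): 16−21=-5≡21 → V
S(18): 18−21=-3≡23 → X
L(11): 11−21=-10≡16 → Q
T(19): 19−21=-2≡24 → Y
Z(25): 25−21=4 → E
V(21): 21−21=0 → A
H(7): 7−21=-14≡12 → M
U(20): 20−21=-1≡25 → Z

VXQYEAMZ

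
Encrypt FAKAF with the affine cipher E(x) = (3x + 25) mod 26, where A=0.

F(5): 3·5+25=40≡14 → O
A(0): 3·0+25=25 → Z
K(10): 3·10+25=55≡3 → D
A(0): 3·0+25=25 → Z
F(5): 3·5+25=40≡14 → O

OZDZO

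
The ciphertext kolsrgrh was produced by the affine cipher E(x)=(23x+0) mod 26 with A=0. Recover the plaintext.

The inverse of 23 mod 26 is 17, since 23·17=391≡1. Apply D(y)=17·(y−0) mod 26:
k(10): 17·(10−0)=170≡14 → o
o(14): 17·(14−0)=238≡4 → e
l(11): 17·(11−0)=187≡5 → f
s(18): 17·(18−0)=306≡20 → u
r(17): 17·(17−0)=289≡3 → d
g(6): 17·(6−0)=102≡24 → y
r(17): 17·(17−0)=289≡3 → d
h(7): 17·(7−0)=119≡15 → p

oefudydp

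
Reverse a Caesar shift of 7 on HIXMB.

ABQFU

H(7): 7−7=0 → A
I(8): 8−7=1 → B
X(23): 23−7=16 → Q
M(12): 12−7=5 → F
B(1): 1−7=-6≡20 → U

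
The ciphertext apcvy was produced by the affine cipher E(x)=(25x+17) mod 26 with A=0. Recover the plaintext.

The inverse of 25 mod 26 is 25, since 25·25=625≡1. Apply D(y)=25·(y−17) mod 26:
a(0): 25·(0−17)=-425≡17 → r
p(15): 25·(15−17)=-50≡2 → c
c(2): 25·(2−17)=-375≡15 → p
v(21): 25·(21−17)=100≡22 → w
y(24): 25·(24−17)=175≡19 → t

rcpwt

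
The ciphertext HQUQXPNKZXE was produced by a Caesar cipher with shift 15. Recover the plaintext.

SBFBIAYVKIP

H(7): 7−15=-8≡18 → S
Q(16): 16−15=1 → B
U(20): 20−15=5 → F
Q(16): 16−15=1 → B
X(23): 23−15=8 → I
P(15): 15−15=0 → A
N(13): 13−15=-2≡24 → Y
K(10): 10−15=-5≡21 → V
Z(25): 25−15=10 → K
X(23): 23−15=8 → I
E(4): 4−15=-11≡15 → P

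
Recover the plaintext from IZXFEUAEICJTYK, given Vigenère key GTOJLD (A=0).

Repeat the key across the ciphertext: GTOJLDGTOJLDGT
I(8)−G(6): 2 → C
Z(25)−T(19): 6 → G
X(23)−O(14): 9 → J
F(5)−J(9): -4≡22 → W
E(4)−L(11): -7≡19 → T
U(20)−D(3): 17 → R
A(0)−G(6): -6≡20 → U
E(4)−T(19): -15≡11 → L
I(8)−O(14): -6≡20 → U
C(2)−J(9): -7≡19 → T
J(9)−L(11): -2≡24 → Y
T(19)−D(3): 16 → Q
Y(24)−G(6): 18 → S
K(10)−T(19): -9≡17 → R

CGJWTRULUTYQSR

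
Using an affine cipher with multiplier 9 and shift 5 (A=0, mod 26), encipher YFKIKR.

NYRZRC

Y(24): 9·24+5=221≡13 → N
F(5): 9·5+5=50≡24 → Y
K(10): 9·10+5=95≡17 → R
I(8): 9·8+5=77≡25 → Z
K(10): 9·10+5=95≡17 → R
R(17): 9·17+5=158≡2 → C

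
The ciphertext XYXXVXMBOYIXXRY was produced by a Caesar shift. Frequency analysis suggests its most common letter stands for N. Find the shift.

The most frequent ciphertext letter is X (appears 6 times).
X is position 23; N is position 13.
Shift = 10.

10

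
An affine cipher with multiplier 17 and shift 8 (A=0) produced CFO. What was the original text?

The inverse of 17 mod 26 is 23, since 17·23=391≡1. Apply D(y)=23·(y−8) mod 26:
C(2): 23·(2−8)=-138≡18 → S
F(5): 23·(5−8)=-69≡9 → J
O(14): 23·(14−8)=138≡8 → I

SJI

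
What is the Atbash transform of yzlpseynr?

baokhvbmi

y(24) → b(1)
z(25) → a(0)
l(11) → o(14)
p(15) → k(10)
s(18) → h(7)
e(4) → v(21)
y(24) → b(1)
n(13) → m(12)
r(17) → i(8)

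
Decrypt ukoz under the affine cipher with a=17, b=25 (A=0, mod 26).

The inverse of 17 mod 26 is 23, since 17·23=391≡1. Apply D(y)=23·(y−25) mod 26:
u(20): 23·(20−25)=-115≡15 → p
k(10): 23·(10−25)=-345≡19 → t
o(14): 23·(14−25)=-253≡7 → h
z(25): 23·(25−25)=0 → a

ptha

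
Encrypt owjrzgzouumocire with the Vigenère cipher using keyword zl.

Repeat the key across the message: zlzlzlzlzlzlzlzl
o(14)+z(25): 39≡13 → n
w(22)+l(11): 33≡7 → h
j(9)+z(25): 34≡8 → i
r(17)+l(11): 28≡2 → c
z(25)+z(25): 50≡24 → y
g(6)+l(11): 17 → r
z(25)+z(25): 50≡24 → y
o(14)+l(11): 25 → z
u(20)+z(25): 45≡19 → t
u(20)+l(11): 31≡5 → f
m(12)+z(25): 37≡11 → l
o(14)+l(11): 25 → z
c(2)+z(25): 27≡1 → b
i(8)+l(11): 19 → t
r(17)+z(25): 42≡16 → q
e(4)+l(11): 15 → p

nhicyryztflzbtqp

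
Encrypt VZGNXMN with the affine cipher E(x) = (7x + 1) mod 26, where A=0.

SUROGHO

V(21): 7·21+1=148≡18 → S
Z(25): 7·25+1=176≡20 → U
G(6): 7·6+1=43≡17 → R
N(13): 7·13+1=92≡14 → O
X(23): 7·23+1=162≡6 → G
M(12): 7·12+1=85≡7 → H
N(13): 7·13+1=92≡14 → O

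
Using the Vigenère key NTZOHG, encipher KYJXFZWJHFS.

XRILMFJCGTZ

Repeat the key across the message: NTZOHGNTZOH
K(10)+N(13): 23 → X
Y(24)+T(19): 43≡17 → R
J(9)+Z(25): 34≡8 → I
X(23)+O(14): 37≡11 → L
F(5)+H(7): 12 → M
Z(25)+G(6): 31≡5 → F
W(22)+N(13): 35≡9 → J
J(9)+T(19): 28≡2 → C
H(7)+Z(25): 32≡6 → G
F(5)+O(14): 19 → T
S(18)+H(7): 25 → Z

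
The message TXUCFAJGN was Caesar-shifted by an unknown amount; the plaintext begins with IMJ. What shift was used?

From the crib: T(19)−I(8)=11, so the shift is 11.

11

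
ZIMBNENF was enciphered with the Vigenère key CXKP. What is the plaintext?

Repeat the key across the ciphertext: CXKPCXKP
Z(25)−C(2): 23 → X
I(8)−X(23): -15≡11 → L
M(12)−K(10): 2 → C
B(1)−P(15): -14≡12 → M
N(13)−C(2): 11 → L
E(4)−X(23): -19≡7 → H
N(13)−K(10): 3 → D
F(5)−P(15): -10≡16 → Q

XLCMLHDQ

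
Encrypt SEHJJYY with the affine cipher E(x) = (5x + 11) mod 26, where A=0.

XFUEEBB

S(18): 5·18+11=101≡23 → X
E(4): 5·4+11=31≡5 → F
H(7): 5·7+11=46≡20 → U
J(9): 5·9+11=56≡4 → E
J(9): 5·9+11=56≡4 → E
Y(24): 5·24+11=131≡1 → B
Y(24): 5·24+11=131≡1 → B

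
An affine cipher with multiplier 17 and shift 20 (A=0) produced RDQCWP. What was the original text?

The inverse of 17 mod 26 is 23, since 17·23=391≡1. Apply D(y)=23·(y−20) mod 26:
R(17): 23·(17−20)=-69≡9 → J
D(3): 23·(3−20)=-391≡25 → Z
Q(16): 23·(16−20)=-92≡12 → M
C(2): 23·(2−20)=-414≡2 → C
W(22): 23·(22−20)=46≡20 → U
P(15): 23·(15−20)=-115≡15 → P

JZMCUP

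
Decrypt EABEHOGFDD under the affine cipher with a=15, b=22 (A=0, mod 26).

ECJEZWSLXX

The inverse of 15 mod 26 is 7, since 15·7=105≡1. Apply D(y)=7·(y−22) mod 26:
E(4): 7·(4−22)=-126≡4 → E
A(0): 7·(0−22)=-154≡2 → C
B(1): 7·(1−22)=-147≡9 → J
E(4): 7·(4−22)=-126≡4 → E
H(7): 7·(7−22)=-105≡25 → Z
O(14): 7·(14−22)=-56≡22 → W
G(6): 7·(6−22)=-112≡18 → S
F(5): 7·(5−22)=-119≡11 → L
D(3): 7·(3−22)=-133≡23 → X
D(3): 7·(3−22)=-133≡23 → X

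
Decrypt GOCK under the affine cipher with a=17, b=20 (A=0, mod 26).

The inverse of 17 mod 26 is 23, since 17·23=391≡1. Apply D(y)=23·(y−20) mod 26:
G(6): 23·(6−20)=-322≡16 → Q
O(14): 23·(14−20)=-138≡18 → S
C(2): 23·(2−20)=-414≡2 → C
K(10): 23·(10−20)=-230≡4 → E

QSCE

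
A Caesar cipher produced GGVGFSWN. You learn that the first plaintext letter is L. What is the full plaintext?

LLALKXBS

From the crib: G(6)−L(11)=-5≡21, so the shift is 21.
Subtract 21 from each ciphertext letter:
G(6): 6−21=-15≡11 → L
G(6): 6−21=-15≡11 → L
V(21): 21−21=0 → A
G(6): 6−21=-15≡11 → L
F(5): 5−21=-16≡10 → K
S(18): 18−21=-3≡23 → X
W(22): 22−21=1 → B
N(13): 13−21=-8≡18 → S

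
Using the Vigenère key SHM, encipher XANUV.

PHZMC

Repeat the key across the message: SHMSH
X(23)+S(18): 41≡15 → P
A(0)+H(7): 7 → H
N(13)+M(12): 25 → Z
U(20)+S(18): 38≡12 → M
V(21)+H(7): 28≡2 → C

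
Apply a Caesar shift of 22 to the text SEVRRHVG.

S(18): 18+22=40≡14 → O
E(4): 4+22=26≡0 → A
V(21): 21+22=43≡17 → R
R(17): 17+22=39≡13 → N
R(17): 17+22=39≡13 → N
H(7): 7+22=29≡3 → D
V(21): 21+22=43≡17 → R
G(6): 6+22=28≡2 → C

OARNNDRC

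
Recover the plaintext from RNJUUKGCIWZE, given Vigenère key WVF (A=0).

Repeat the key across the ciphertext: WVFWVFWVFWVF
R(17)−W(22): -5≡21 → V
N(13)−V(21): -8≡18 → S
J(9)−F(5): 4 → E
U(20)−W(22): -2≡24 → Y
U(20)−V(21): -1≡25 → Z
K(10)−F(5): 5 → F
G(6)−W(22): -16≡10 → K
C(2)−V(21): -19≡7 → H
I(8)−F(5): 3 → D
W(22)−W(22): 0 → A
Z(25)−V(21): 4 → E
E(4)−F(5): -1≡25 → Z

VSEYZFKHDAEZ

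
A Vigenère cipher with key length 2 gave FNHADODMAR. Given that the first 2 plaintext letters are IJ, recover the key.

Subtract each crib letter from the matching ciphertext letter (mod 26):
F(5)−I(8)=-3≡23 → X
N(13)−J(9)=4 → E

XE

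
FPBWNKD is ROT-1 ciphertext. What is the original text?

EOAVMJC

F(5): 5−1=4 → E
P(15): 15−1=14 → O
B(1): 1−1=0 → A
W(22): 22−1=21 → V
N(13): 13−1=12 → M
K(10): 10−1=9 → J
D(3): 3−1=2 → C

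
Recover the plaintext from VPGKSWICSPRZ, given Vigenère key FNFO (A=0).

QCBWNJDONCML

Repeat the key across the ciphertext: FNFOFNFOFNFO
V(21)−F(5): 16 → Q
P(15)−N(13): 2 → C
G(6)−F(5): 1 → B
K(10)−O(14): -4≡22 → W
S(18)−F(5): 13 → N
W(22)−N(13): 9 → J
I(8)−F(5): 3 → D
C(2)−O(14): -12≡14 → O
S(18)−F(5): 13 → N
P(15)−N(13): 2 → C
R(17)−F(5): 12 → M
Z(25)−O(14): 11 → L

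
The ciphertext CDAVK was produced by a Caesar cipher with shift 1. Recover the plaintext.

BCZUJ

C(2): 2−1=1 → B
D(3): 3−1=2 → C
A(0): 0−1=-1≡25 → Z
V(21): 21−1=20 → U
K(10): 10−1=9 → J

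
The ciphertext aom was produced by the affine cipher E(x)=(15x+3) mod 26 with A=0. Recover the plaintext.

The inverse of 15 mod 26 is 7, since 15·7=105≡1. Apply D(y)=7·(y−3) mod 26:
a(0): 7·(0−3)=-21≡5 → f
o(14): 7·(14−3)=77≡25 → z
m(12): 7·(12−3)=63≡11 → l

fzl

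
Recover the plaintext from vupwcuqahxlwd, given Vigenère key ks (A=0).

lcfescgixfbet

Repeat the key across the ciphertext: ksksksksksksk
v(21)−k(10): 11 → l
u(20)−s(18): 2 → c
p(15)−k(10): 5 → f
w(22)−s(18): 4 → e
c(2)−k(10): -8≡18 → s
u(20)−s(18): 2 → c
q(16)−k(10): 6 → g
a(0)−s(18): -18≡8 → i
h(7)−k(10): -3≡23 → x
x(23)−s(18): 5 → f
l(11)−k(10): 1 → b
w(22)−s(18): 4 → e
d(3)−k(10): -7≡19 → t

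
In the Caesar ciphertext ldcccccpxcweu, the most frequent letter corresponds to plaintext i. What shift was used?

The most frequent ciphertext letter is c (appears 6 times).
c is position 2; i is position 8.
Shift = -6≡20.

20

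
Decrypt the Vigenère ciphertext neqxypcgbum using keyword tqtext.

uoxtbwjqiqp

Repeat the key across the ciphertext: tqtexttqtex
n(13)−t(19): -6≡20 → u
e(4)−q(16): -12≡14 → o
q(16)−t(19): -3≡23 → x
x(23)−e(4): 19 → t
y(24)−x(23): 1 → b
p(15)−t(19): -4≡22 → w
c(2)−t(19): -17≡9 → j
g(6)−q(16): -10≡16 → q
b(1)−t(19): -18≡8 → i
u(20)−e(4): 16 → q
m(12)−x(23): -11≡15 → p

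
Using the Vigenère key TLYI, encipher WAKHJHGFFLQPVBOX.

Repeat the key across the message: TLYITLYITLYITLYI
W(22)+T(19): 41≡15 → P
A(0)+L(11): 11 → L
K(10)+Y(24): 34≡8 → I
H(7)+I(8): 15 → P
J(9)+T(19): 28≡2 → C
H(7)+L(11): 18 → S
G(6)+Y(24): 30≡4 → E
F(5)+I(8): 13 → N
F(5)+T(19): 24 → Y
L(11)+L(11): 22 → W
Q(16)+Y(24): 40≡14 → O
P(15)+I(8): 23 → X
V(21)+T(19): 40≡14 → O
B(1)+L(11): 12 → M
O(14)+Y(24): 38≡12 → M
X(23)+I(8): 31≡5 → F

PLIPCSENYWOXOMMF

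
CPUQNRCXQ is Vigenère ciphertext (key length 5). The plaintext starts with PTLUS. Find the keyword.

Subtract each crib letter from the matching ciphertext letter (mod 26):
C(2)−P(15)=-13≡13 → N
P(15)−T(19)=-4≡22 → W
U(20)−L(11)=9 → J
Q(16)−U(20)=-4≡22 → W
N(13)−S(18)=-5≡21 → V

NWJWV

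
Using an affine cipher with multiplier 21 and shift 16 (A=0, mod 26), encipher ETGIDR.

E(4): 21·4+16=100≡22 → W
T(19): 21·19+16=415≡25 → Z
G(6): 21·6+16=142≡12 → M
I(8): 21·8+16=184≡2 → C
D(3): 21·3+16=79≡1 → B
R(17): 21·17+16=373≡9 → J

WZMCBJ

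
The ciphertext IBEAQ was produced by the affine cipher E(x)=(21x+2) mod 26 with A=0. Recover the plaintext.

EVKQS

The inverse of 21 mod 26 is 5, since 21·5=105≡1. Apply D(y)=5·(y−2) mod 26:
I(8): 5·(8−2)=30≡4 → E
B(1): 5·(1−2)=-5≡21 → V
E(4): 5·(4−2)=10 → K
A(0): 5·(0−2)=-10≡16 → Q
Q(16): 5·(16−2)=70≡18 → S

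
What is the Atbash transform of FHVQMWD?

USEJNDW

F(5) → U(20)
H(7) → S(18)
V(21) → E(4)
Q(16) → J(9)
M(12) → N(13)
W(22) → D(3)
D(3) → W(22)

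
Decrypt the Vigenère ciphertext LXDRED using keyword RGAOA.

URDDEM

Repeat the key across the ciphertext: RGAOAR
L(11)−R(17): -6≡20 → U
X(23)−G(6): 17 → R
D(3)−A(0): 3 → D
R(17)−O(14): 3 → D
E(4)−A(0): 4 → E
D(3)−R(17): -14≡12 → M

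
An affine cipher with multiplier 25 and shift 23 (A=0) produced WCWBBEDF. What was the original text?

The inverse of 25 mod 26 is 25, since 25·25=625≡1. Apply D(y)=25·(y−23) mod 26:
W(22): 25·(22−23)=-25≡1 → B
C(2): 25·(2−23)=-525≡21 → V
W(22): 25·(22−23)=-25≡1 → B
B(1): 25·(1−23)=-550≡22 → W
B(1): 25·(1−23)=-550≡22 → W
E(4): 25·(4−23)=-475≡19 → T
D(3): 25·(3−23)=-500≡20 → U
F(5): 25·(5−23)=-450≡18 → S

BVBWWTUS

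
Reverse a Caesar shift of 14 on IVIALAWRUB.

UHUMXMIDGN

I(8): 8−14=-6≡20 → U
V(21): 21−14=7 → H
I(8): 8−14=-6≡20 → U
A(0): 0−14=-14≡12 → M
L(11): 11−14=-3≡23 → X
A(0): 0−14=-14≡12 → M
W(22): 22−14=8 → I
R(17): 17−14=3 → D
U(20): 20−14=6 → G
B(1): 1−14=-13≡13 → N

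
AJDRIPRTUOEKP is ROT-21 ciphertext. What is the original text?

A(0): 0−21=-21≡5 → F
J(9): 9−21=-12≡14 → O
D(3): 3−21=-18≡8 → I
R(17): 17−21=-4≡22 → W
I(8): 8−21=-13≡13 → N
P(15): 15−21=-6≡20 → U
R(17): 17−21=-4≡22 → W
T(19): 19−21=-2≡24 → Y
U(20): 20−21=-1≡25 → Z
O(14): 14−21=-7≡19 → T
E(4): 4−21=-17≡9 → J
K(10): 10−21=-11≡15 → P
P(15): 15−21=-6≡20 → U

FOIWNUWYZTJPU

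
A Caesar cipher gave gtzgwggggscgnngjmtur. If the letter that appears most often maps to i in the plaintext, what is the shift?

24

The most frequent ciphertext letter is g (appears 8 times).
g is position 6; i is position 8.
Shift = -2≡24.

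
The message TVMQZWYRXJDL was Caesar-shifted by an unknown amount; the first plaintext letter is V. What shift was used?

24

From the crib: T(19)−V(21)=-2≡24, so the shift is 24.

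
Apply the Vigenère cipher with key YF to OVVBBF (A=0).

Repeat the key across the message: YFYFYF
O(14)+Y(24): 38≡12 → M
V(21)+F(5): 26≡0 → A
V(21)+Y(24): 45≡19 → T
B(1)+F(5): 6 → G
B(1)+Y(24): 25 → Z
F(5)+F(5): 10 → K

MATGZK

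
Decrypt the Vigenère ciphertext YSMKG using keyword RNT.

Repeat the key across the ciphertext: RNTRN
Y(24)−R(17): 7 → H
S(18)−N(13): 5 → F
M(12)−T(19): -7≡19 → T
K(10)−R(17): -7≡19 → T
G(6)−N(13): -7≡19 → T

HFTTT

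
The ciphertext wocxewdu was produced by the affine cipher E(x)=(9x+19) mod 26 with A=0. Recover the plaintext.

The inverse of 9 mod 26 is 3, since 9·3=27≡1. Apply D(y)=3·(y−19) mod 26:
w(22): 3·(22−19)=9 → j
o(14): 3·(14−19)=-15≡11 → l
c(2): 3·(2−19)=-51≡1 → b
x(23): 3·(23−19)=12 → m
e(4): 3·(4−19)=-45≡7 → h
w(22): 3·(22−19)=9 → j
d(3): 3·(3−19)=-48≡4 → e
u(20): 3·(20−19)=3 → d

jlbmhjed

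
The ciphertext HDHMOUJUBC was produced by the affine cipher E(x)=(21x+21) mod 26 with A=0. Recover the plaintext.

IOIHRVSVEJ

The inverse of 21 mod 26 is 5, since 21·5=105≡1. Apply D(y)=5·(y−21) mod 26:
H(7): 5·(7−21)=-70≡8 → I
D(3): 5·(3−21)=-90≡14 → O
H(7): 5·(7−21)=-70≡8 → I
M(12): 5·(12−21)=-45≡7 → H
O(14): 5·(14−21)=-35≡17 → R
U(20): 5·(20−21)=-5≡21 → V
J(9): 5·(9−21)=-60≡18 → S
U(20): 5·(20−21)=-5≡21 → V
B(1): 5·(1−21)=-100≡4 → E
C(2): 5·(2−21)=-95≡9 → J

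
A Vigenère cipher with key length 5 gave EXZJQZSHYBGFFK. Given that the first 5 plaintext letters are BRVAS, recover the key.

Subtract each crib letter from the matching ciphertext letter (mod 26):
E(4)−B(1)=3 → D
X(23)−R(17)=6 → G
Z(25)−V(21)=4 → E
J(9)−A(0)=9 → J
Q(16)−S(18)=-2≡24 → Y

DGEJY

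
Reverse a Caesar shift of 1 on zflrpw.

z(25): 25−1=24 → y
f(5): 5−1=4 → e
l(11): 11−1=10 → k
r(17): 17−1=16 → q
p(15): 15−1=14 → o
w(22): 22−1=21 → v

yekqov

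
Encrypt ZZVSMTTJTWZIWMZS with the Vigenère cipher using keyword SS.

RRNKELLBLORAOERK

Repeat the key across the message: SSSSSSSSSSSSSSSS
Z(25)+S(18): 43≡17 → R
Z(25)+S(18): 43≡17 → R
V(21)+S(18): 39≡13 → N
S(18)+S(18): 36≡10 → K
M(12)+S(18): 30≡4 → E
T(19)+S(18): 37≡11 → L
T(19)+S(18): 37≡11 → L
J(9)+S(18): 27≡1 → B
T(19)+S(18): 37≡11 → L
W(22)+S(18): 40≡14 → O
Z(25)+S(18): 43≡17 → R
I(8)+S(18): 26≡0 → A
W(22)+S(18): 40≡14 → O
M(12)+S(18): 30≡4 → E
Z(25)+S(18): 43≡17 → R
S(18)+S(18): 36≡10 → K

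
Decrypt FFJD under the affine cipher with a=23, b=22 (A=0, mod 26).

XXNP

The inverse of 23 mod 26 is 17, since 23·17=391≡1. Apply D(y)=17·(y−22) mod 26:
F(5): 17·(5−22)=-289≡23 → X
F(5): 17·(5−22)=-289≡23 → X
J(9): 17·(9−22)=-221≡13 → N
D(3): 17·(3−22)=-323≡15 → P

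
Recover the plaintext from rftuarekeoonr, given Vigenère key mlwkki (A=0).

Repeat the key across the ciphertext: mlwkkimlwkkim
r(17)−m(12): 5 → f
f(5)−l(11): -6≡20 → u
t(19)−w(22): -3≡23 → x
u(20)−k(10): 10 → k
a(0)−k(10): -10≡16 → q
r(17)−i(8): 9 → j
e(4)−m(12): -8≡18 → s
k(10)−l(11): -1≡25 → z
e(4)−w(22): -18≡8 → i
o(14)−k(10): 4 → e
o(14)−k(10): 4 → e
n(13)−i(8): 5 → f
r(17)−m(12): 5 → f

fuxkqjszieeff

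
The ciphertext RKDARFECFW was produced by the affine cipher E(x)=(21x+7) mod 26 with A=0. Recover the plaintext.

The inverse of 21 mod 26 is 5, since 21·5=105≡1. Apply D(y)=5·(y−7) mod 26:
R(17): 5·(17−7)=50≡24 → Y
K(10): 5·(10−7)=15 → P
D(3): 5·(3−7)=-20≡6 → G
A(0): 5·(0−7)=-35≡17 → R
R(17): 5·(17−7)=50≡24 → Y
F(5): 5·(5−7)=-10≡16 → Q
E(4): 5·(4−7)=-15≡11 → L
C(2): 5·(2−7)=-25≡1 → B
F(5): 5·(5−7)=-10≡16 → Q
W(22): 5·(22−7)=75≡23 → X

YPGRYQLBQX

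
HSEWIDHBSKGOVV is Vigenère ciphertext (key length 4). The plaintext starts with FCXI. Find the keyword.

CQHO

Subtract each crib letter from the matching ciphertext letter (mod 26):
H(7)−F(5)=2 → C
S(18)−C(2)=16 → Q
E(4)−X(23)=-19≡7 → H
W(22)−I(8)=14 → O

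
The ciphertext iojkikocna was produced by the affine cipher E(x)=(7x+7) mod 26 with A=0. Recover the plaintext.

pbetptbdmz

The inverse of 7 mod 26 is 15, since 7·15=105≡1. Apply D(y)=15·(y−7) mod 26:
i(8): 15·(8−7)=15 → p
o(14): 15·(14−7)=105≡1 → b
j(9): 15·(9−7)=30≡4 → e
k(10): 15·(10−7)=45≡19 → t
i(8): 15·(8−7)=15 → p
k(10): 15·(10−7)=45≡19 → t
o(14): 15·(14−7)=105≡1 → b
c(2): 15·(2−7)=-75≡3 → d
n(13): 15·(13−7)=90≡12 → m
a(0): 15·(0−7)=-105≡25 → z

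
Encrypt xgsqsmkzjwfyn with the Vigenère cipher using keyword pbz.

mhrftlzailgxc

Repeat the key across the message: pbzpbzpbzpbzp
x(23)+p(15): 38≡12 → m
g(6)+b(1): 7 → h
s(18)+z(25): 43≡17 → r
q(16)+p(15): 31≡5 → f
s(18)+b(1): 19 → t
m(12)+z(25): 37≡11 → l
k(10)+p(15): 25 → z
z(25)+b(1): 26≡0 → a
j(9)+z(25): 34≡8 → i
w(22)+p(15): 37≡11 → l
f(5)+b(1): 6 → g
y(24)+z(25): 49≡23 → x
n(13)+p(15): 28≡2 → c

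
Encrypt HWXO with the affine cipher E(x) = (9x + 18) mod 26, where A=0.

DIRO

H(7): 9·7+18=81≡3 → D
W(22): 9·22+18=216≡8 → I
X(23): 9·23+18=225≡17 → R
O(14): 9·14+18=144≡14 → O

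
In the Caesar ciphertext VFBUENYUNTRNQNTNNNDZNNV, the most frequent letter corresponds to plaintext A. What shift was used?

13

The most frequent ciphertext letter is N (appears 9 times).
N is position 13; A is position 0.
Shift = 13.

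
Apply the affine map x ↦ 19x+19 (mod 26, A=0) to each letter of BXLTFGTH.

MOUQKDQW

B(1): 19·1+19=38≡12 → M
X(23): 19·23+19=456≡14 → O
L(11): 19·11+19=228≡20 → U
T(19): 19·19+19=380≡16 → Q
F(5): 19·5+19=114≡10 → K
G(6): 19·6+19=133≡3 → D
T(19): 19·19+19=380≡16 → Q
H(7): 19·7+19=152≡22 → W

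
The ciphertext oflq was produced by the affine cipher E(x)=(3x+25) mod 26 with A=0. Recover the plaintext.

fcex

The inverse of 3 mod 26 is 9, since 3·9=27≡1. Apply D(y)=9·(y−25) mod 26:
o(14): 9·(14−25)=-99≡5 → f
f(5): 9·(5−25)=-180≡2 → c
l(11): 9·(11−25)=-126≡4 → e
q(16): 9·(16−25)=-81≡23 → x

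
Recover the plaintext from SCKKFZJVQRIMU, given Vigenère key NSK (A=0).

FKAXNPWDGEQCH

Repeat the key across the ciphertext: NSKNSKNSKNSKN
S(18)−N(13): 5 → F
C(2)−S(18): -16≡10 → K
K(10)−K(10): 0 → A
K(10)−N(13): -3≡23 → X
F(5)−S(18): -13≡13 → N
Z(25)−K(10): 15 → P
J(9)−N(13): -4≡22 → W
V(21)−S(18): 3 → D
Q(16)−K(10): 6 → G
R(17)−N(13): 4 → E
I(8)−S(18): -10≡16 → Q
M(12)−K(10): 2 → C
U(20)−N(13): 7 → H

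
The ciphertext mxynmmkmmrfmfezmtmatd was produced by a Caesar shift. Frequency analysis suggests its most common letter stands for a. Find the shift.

12

The most frequent ciphertext letter is m (appears 8 times).
m is position 12; a is position 0.
Shift = 12.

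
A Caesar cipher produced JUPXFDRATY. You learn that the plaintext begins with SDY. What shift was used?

From the crib: J(9)−S(18)=-9≡17, so the shift is 17.

17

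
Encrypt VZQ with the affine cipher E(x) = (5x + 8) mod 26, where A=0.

JDK

V(21): 5·21+8=113≡9 → J
Z(25): 5·25+8=133≡3 → D
Q(16): 5·16+8=88≡10 → K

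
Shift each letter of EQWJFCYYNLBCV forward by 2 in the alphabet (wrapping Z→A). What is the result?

E(4): 4+2=6 → G
Q(16): 16+2=18 → S
W(22): 22+2=24 → Y
J(9): 9+2=11 → L
F(5): 5+2=7 → H
C(2): 2+2=4 → E
Y(24): 24+2=26≡0 → A
Y(24): 24+2=26≡0 → A
N(13): 13+2=15 → P
L(11): 11+2=13 → N
B(1): 1+2=3 → D
C(2): 2+2=4 → E
V(21): 21+2=23 → X

GSYLHEAAPNDEX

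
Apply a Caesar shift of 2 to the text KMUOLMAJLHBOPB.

K(10): 10+2=12 → M
M(12): 12+2=14 → O
U(20): 20+2=22 → W
O(14): 14+2=16 → Q
L(11): 11+2=13 → N
M(12): 12+2=14 → O
A(0): 0+2=2 → C
J(9): 9+2=11 → L
L(11): 11+2=13 → N
H(7): 7+2=9 → J
B(1): 1+2=3 → D
O(14): 14+2=16 → Q
P(15): 15+2=17 → R
B(1): 1+2=3 → D

MOWQNOCLNJDQRD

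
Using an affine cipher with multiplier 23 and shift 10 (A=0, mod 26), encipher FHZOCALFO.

F(5): 23·5+10=125≡21 → V
H(7): 23·7+10=171≡15 → P
Z(25): 23·25+10=585≡13 → N
O(14): 23·14+10=332≡20 → U
C(2): 23·2+10=56≡4 → E
A(0): 23·0+10=10 → K
L(11): 23·11+10=263≡3 → D
F(5): 23·5+10=125≡21 → V
O(14): 23·14+10=332≡20 → U

VPNUEKDVU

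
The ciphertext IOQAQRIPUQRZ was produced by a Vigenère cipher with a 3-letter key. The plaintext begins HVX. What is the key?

BTT

Subtract each crib letter from the matching ciphertext letter (mod 26):
I(8)−H(7)=1 → B
O(14)−V(21)=-7≡19 → T
Q(16)−X(23)=-7≡19 → T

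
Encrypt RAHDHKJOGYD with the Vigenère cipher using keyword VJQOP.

MJXRWFSEUNY

Repeat the key across the message: VJQOPVJQOPV
R(17)+V(21): 38≡12 → M
A(0)+J(9): 9 → J
H(7)+Q(16): 23 → X
D(3)+O(14): 17 → R
H(7)+P(15): 22 → W
K(10)+V(21): 31≡5 → F
J(9)+J(9): 18 → S
O(14)+Q(16): 30≡4 → E
G(6)+O(14): 20 → U
Y(24)+P(15): 39≡13 → N
D(3)+V(21): 24 → Y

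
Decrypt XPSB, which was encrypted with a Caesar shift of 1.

X(23): 23−1=22 → W
P(15): 15−1=14 → O
S(18): 18−1=17 → R
B(1): 1−1=0 → A

WORA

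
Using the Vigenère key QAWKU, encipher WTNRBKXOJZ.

MTJBVAXKTT

Repeat the key across the message: QAWKUQAWKU
W(22)+Q(16): 38≡12 → M
T(19)+A(0): 19 → T
N(13)+W(22): 35≡9 → J
R(17)+K(10): 27≡1 → B
B(1)+U(20): 21 → V
K(10)+Q(16): 26≡0 → A
X(23)+A(0): 23 → X
O(14)+W(22): 36≡10 → K
J(9)+K(10): 19 → T
Z(25)+U(20): 45≡19 → T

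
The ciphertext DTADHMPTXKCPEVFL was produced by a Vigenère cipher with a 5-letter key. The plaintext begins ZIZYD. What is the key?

ELBFE

Subtract each crib letter from the matching ciphertext letter (mod 26):
D(3)−Z(25)=-22≡4 → E
T(19)−I(8)=11 → L
A(0)−Z(25)=-25≡1 → B
D(3)−Y(24)=-21≡5 → F
H(7)−D(3)=4 → E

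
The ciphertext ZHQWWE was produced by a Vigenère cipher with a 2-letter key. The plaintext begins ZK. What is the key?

Subtract each crib letter from the matching ciphertext letter (mod 26):
Z(25)−Z(25)=0 → A
H(7)−K(10)=-3≡23 → X

AX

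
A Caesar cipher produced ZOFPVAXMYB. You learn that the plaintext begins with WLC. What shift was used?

From the crib: Z(25)−W(22)=3, so the shift is 3.

3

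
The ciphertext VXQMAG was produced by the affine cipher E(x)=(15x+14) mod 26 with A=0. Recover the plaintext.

XLOMGW

The inverse of 15 mod 26 is 7, since 15·7=105≡1. Apply D(y)=7·(y−14) mod 26:
V(21): 7·(21−14)=49≡23 → X
X(23): 7·(23−14)=63≡11 → L
Q(16): 7·(16−14)=14 → O
M(12): 7·(12−14)=-14≡12 → M
A(0): 7·(0−14)=-98≡6 → G
G(6): 7·(6−14)=-56≡22 → W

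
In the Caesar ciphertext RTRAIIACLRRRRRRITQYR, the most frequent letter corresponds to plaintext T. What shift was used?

The most frequent ciphertext letter is R (appears 9 times).
R is position 17; T is position 19.
Shift = -2≡24.

24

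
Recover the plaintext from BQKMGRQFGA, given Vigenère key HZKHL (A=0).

Repeat the key across the ciphertext: HZKHLHZKHL
B(1)−H(7): -6≡20 → U
Q(16)−Z(25): -9≡17 → R
K(10)−K(10): 0 → A
M(12)−H(7): 5 → F
G(6)−L(11): -5≡21 → V
R(17)−H(7): 10 → K
Q(16)−Z(25): -9≡17 → R
F(5)−K(10): -5≡21 → V
G(6)−H(7): -1≡25 → Z
A(0)−L(11): -11≡15 → P

URAFVKRVZP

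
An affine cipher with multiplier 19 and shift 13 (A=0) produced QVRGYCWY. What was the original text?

HKSBRJVR

The inverse of 19 mod 26 is 11, since 19·11=209≡1. Apply D(y)=11·(y−13) mod 26:
Q(16): 11·(16−13)=33≡7 → H
V(21): 11·(21−13)=88≡10 → K
R(17): 11·(17−13)=44≡18 → S
G(6): 11·(6−13)=-77≡1 → B
Y(24): 11·(24−13)=121≡17 → R
C(2): 11·(2−13)=-121≡9 → J
W(22): 11·(22−13)=99≡21 → V
Y(24): 11·(24−13)=121≡17 → R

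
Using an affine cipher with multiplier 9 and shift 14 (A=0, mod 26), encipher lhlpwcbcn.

jzjtegxgb

l(11): 9·11+14=113≡9 → j
h(7): 9·7+14=77≡25 → z
l(11): 9·11+14=113≡9 → j
p(15): 9·15+14=149≡19 → t
w(22): 9·22+14=212≡4 → e
c(2): 9·2+14=32≡6 → g
b(1): 9·1+14=23 → x
c(2): 9·2+14=32≡6 → g
n(13): 9·13+14=131≡1 → b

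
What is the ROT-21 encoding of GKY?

BFT

G(6): 6+21=27≡1 → B
K(10): 10+21=31≡5 → F
Y(24): 24+21=45≡19 → T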